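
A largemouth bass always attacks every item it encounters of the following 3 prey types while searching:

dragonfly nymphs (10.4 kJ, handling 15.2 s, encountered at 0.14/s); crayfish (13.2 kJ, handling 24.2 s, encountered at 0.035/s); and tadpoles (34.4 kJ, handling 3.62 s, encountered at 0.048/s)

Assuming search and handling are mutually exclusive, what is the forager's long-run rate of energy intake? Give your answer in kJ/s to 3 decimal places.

Energy encountered per unit search time: 0.14×10.4 + 0.035×13.2 + 0.048×34.4 = 3.569 kJ/s.
Handling time per unit search time: 0.14×15.2 + 0.035×24.2 + 0.048×3.62 = 3.149.
Rate = 3.569/(1 + 3.149) = 0.8603 kJ/s.

0.860 kJ/s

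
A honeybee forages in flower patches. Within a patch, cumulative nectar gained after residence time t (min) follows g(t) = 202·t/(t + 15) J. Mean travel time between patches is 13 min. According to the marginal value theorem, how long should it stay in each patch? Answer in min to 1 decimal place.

14.0 min

Maximise g(t)/(T+t): set derivative to zero → g'(t)(T+t) = g(t).
g'(t) = 202·15/(t + 15)². Setting 202·15/(t+15)² = 202t/[(t+15)(13+t)] gives 15(13+t) = t(t+15), so t² = 15×13 = 195.
t* = √195 = 13.96 min.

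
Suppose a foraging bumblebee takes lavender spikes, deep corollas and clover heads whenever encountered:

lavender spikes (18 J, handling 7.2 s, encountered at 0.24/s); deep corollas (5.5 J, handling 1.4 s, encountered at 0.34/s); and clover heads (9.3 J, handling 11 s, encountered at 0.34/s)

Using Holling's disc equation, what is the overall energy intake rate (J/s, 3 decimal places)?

1.347 J/s

R = (0.24×18 + 0.34×5.5 + 0.34×9.3) / (1 + 0.24×7.2 + 0.34×1.4 + 0.34×11) = 9.352/6.944 = 1.347 J/s.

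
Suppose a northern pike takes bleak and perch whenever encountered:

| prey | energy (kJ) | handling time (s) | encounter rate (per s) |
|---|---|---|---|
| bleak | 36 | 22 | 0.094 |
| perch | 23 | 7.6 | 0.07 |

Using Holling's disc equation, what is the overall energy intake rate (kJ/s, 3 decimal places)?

1.387 kJ/s

R = (0.094×36 + 0.07×23) / (1 + 0.094×22 + 0.07×7.6) = 4.994/3.6 = 1.387 kJ/s.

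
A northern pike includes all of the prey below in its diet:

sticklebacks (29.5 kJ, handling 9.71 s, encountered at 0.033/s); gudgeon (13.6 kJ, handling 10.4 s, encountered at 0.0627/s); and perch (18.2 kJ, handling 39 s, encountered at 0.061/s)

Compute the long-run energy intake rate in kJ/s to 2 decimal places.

R = Σλ_iE_i / (1 + Σλ_ih_i)
Numerator: 0.033×29.5 + 0.0627×13.6 + 0.061×18.2 = 2.936
Denominator: 1 + 0.033×9.71 + 0.0627×10.4 + 0.061×39 = 4.352
R = 2.936/4.352 = 0.6748 kJ/s

0.67 kJ/s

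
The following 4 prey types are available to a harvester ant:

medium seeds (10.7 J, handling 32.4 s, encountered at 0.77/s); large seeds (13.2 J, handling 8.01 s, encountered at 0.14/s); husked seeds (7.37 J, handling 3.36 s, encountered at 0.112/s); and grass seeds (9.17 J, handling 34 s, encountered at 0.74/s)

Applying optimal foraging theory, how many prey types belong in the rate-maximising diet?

2

E/h in descending order: husked seeds 2.19, large seeds 1.65, medium seeds 0.33, grass seeds 0.27 J/s. The optimal diet is the largest prefix of this list for which every included type satisfies E_i/h_i > R on the types above it.
Rate on top 1: 0.5997. large seeds: 1.65 > 0.5997 → include.
Rate on top 2: 1.07. medium seeds: 0.33 < 1.07 → exclude; stop.
Optimal diet: husked seeds, large seeds — 2 of 4 types.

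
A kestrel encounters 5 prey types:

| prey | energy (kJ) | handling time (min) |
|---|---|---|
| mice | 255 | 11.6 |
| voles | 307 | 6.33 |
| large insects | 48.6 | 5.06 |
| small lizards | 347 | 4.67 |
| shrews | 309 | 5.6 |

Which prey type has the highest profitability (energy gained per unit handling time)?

In descending order of E/h:
small lizards: 347/4.67 = 74.3 kJ/min
shrews: 309/5.6 = 55.2 kJ/min
voles: 307/6.33 = 48.5 kJ/min
mice: 255/11.6 = 22 kJ/min
large insects: 48.6/5.06 = 9.6 kJ/min

small lizards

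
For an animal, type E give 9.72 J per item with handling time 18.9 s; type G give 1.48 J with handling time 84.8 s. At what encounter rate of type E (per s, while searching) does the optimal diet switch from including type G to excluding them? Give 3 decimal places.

At the threshold, the rate on type E alone equals the profitability of type G: λ·9.72/(1 + λ·18.9) = 1.48/84.8 = 0.01745.
Rearranging, λ(9.72 − 0.01745×18.9) = 0.01745, so λ = 0.01745/9.39 = 0.001859 per s.

0.002 per s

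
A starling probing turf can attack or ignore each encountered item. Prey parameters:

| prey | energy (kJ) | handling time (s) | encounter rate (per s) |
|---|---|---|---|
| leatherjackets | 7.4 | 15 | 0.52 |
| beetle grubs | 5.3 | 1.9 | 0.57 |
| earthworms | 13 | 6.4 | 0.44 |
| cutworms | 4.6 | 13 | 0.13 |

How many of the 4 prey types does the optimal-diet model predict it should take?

2

E/h in descending order: beetle grubs 2.79, earthworms 2.03, leatherjackets 0.493, cutworms 0.354 kJ/s. The optimal diet is the largest prefix of this list for which every included type satisfies E_i/h_i > R on the types above it.
Rate on top 1: 1.45. earthworms: 2.03 > 1.45 → include.
Rate on top 2: 1.784. leatherjackets: 0.493 < 1.784 → exclude; stop.
Optimal diet: beetle grubs, earthworms — 2 of 4 types.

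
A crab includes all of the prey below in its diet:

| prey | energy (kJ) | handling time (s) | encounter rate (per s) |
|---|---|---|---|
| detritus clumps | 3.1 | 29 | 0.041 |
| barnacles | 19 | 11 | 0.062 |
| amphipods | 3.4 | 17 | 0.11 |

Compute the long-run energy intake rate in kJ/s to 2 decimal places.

0.35 kJ/s

R = Σλ_iE_i / (1 + Σλ_ih_i)
Numerator: 0.041×3.1 + 0.062×19 + 0.11×3.4 = 1.679
Denominator: 1 + 0.041×29 + 0.062×11 + 0.11×17 = 4.741
R = 1.679/4.741 = 0.3542 kJ/s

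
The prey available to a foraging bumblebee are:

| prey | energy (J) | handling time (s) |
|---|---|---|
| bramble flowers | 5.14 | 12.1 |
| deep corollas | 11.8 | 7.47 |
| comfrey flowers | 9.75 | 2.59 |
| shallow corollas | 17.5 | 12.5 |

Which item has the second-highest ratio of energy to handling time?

Profitability E/h (J/s): bramble flowers = 5.14/12.1 = 0.425, deep corollas = 11.8/7.47 = 1.58, comfrey flowers = 9.75/2.59 = 3.76, shallow corollas = 17.5/12.5 = 1.4.
Ranked: comfrey flowers > deep corollas > shallow corollas > bramble flowers.

deep corollas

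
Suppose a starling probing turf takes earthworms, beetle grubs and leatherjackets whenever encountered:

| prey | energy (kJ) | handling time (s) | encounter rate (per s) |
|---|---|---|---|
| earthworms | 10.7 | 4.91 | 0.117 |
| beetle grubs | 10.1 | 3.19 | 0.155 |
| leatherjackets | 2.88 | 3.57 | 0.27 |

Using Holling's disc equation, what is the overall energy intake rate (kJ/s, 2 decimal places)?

1.19 kJ/s

R = (0.117×10.7 + 0.155×10.1 + 0.27×2.88) / (1 + 0.117×4.91 + 0.155×3.19 + 0.27×3.57) = 3.595/3.033 = 1.185 kJ/s.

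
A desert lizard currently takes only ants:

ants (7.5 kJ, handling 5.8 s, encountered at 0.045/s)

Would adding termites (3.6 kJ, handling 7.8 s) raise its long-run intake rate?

Yes

On ants alone, R = ΣλE/(1+Σλh) = 0.3375/1.261 = 0.2676 kJ/s.
Profitability of termites: 3.6/7.8 = 0.4615 kJ/s.
Since 0.4615 > R, including termites increases the long-run rate.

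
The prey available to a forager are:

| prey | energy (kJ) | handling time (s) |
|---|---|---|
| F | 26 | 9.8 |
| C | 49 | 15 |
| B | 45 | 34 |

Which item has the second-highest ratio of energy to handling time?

In descending order of E/h:
C: 49/15 = 3.27 kJ/s
F: 26/9.8 = 2.65 kJ/s
B: 45/34 = 1.32 kJ/s

F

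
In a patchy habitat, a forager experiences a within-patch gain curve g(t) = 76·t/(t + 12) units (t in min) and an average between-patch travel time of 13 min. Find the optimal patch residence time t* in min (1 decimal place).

Optimal t* satisfies g'(t*) = g(t*)/(T + t*).
g'(t) = 76·12/(t + 12)². Setting 76·12/(t+12)² = 76t/[(t+12)(13+t)] gives 12(13+t) = t(t+12), so t² = 12×13 = 156.
t* = √156 = 12.49 min.

12.5 min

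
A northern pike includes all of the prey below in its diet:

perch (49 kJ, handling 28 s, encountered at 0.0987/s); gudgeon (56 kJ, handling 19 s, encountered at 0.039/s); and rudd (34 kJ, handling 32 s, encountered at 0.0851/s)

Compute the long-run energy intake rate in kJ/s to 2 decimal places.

R = (0.0987×49 + 0.039×56 + 0.0851×34) / (1 + 0.0987×28 + 0.039×19 + 0.0851×32) = 9.914/7.228 = 1.372 kJ/s.

1.37 kJ/s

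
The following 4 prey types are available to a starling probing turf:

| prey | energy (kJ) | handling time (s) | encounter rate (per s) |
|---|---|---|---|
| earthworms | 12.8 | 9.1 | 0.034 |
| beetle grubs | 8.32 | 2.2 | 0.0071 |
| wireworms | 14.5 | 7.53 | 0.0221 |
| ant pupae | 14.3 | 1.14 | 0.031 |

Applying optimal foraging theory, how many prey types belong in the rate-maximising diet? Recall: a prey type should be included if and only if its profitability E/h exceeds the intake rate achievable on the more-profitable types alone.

Rank by E/h (kJ/s): ant pupae 12.5, beetle grubs 3.78, wireworms 1.93, earthworms 1.41. Include each in turn until the next type's E/h falls below the running intake rate.
Rate on top 1: 0.4282. beetle grubs: 3.78 > 0.4282 → include.
Rate on top 2: 0.478. wireworms: 1.93 > 0.478 → include.
Rate on top 3: 0.6759. earthworms: 1.41 > 0.6759 → include.
Optimal diet: ant pupae, beetle grubs, wireworms, earthworms — 4 of 4 types.

4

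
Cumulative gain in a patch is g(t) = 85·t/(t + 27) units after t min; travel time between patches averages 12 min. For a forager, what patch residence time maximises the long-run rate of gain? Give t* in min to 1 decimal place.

18.0 min

Maximise g(t)/(T+t): set derivative to zero → g'(t)(T+t) = g(t).
g'(t) = 85·27/(t + 27)². Setting 85·27/(t+27)² = 85t/[(t+27)(12+t)] gives 27(12+t) = t(t+27), so t² = 27×12 = 324.
t* = √324 = 18 min.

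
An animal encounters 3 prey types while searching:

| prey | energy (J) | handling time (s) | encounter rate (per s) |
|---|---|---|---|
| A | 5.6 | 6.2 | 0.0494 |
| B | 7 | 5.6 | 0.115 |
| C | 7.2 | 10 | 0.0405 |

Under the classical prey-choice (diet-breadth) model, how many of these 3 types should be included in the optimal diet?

Profitabilities (E/h, J/s): B 1.25, A 0.903, C 0.72. Add prey in this order while the next type's profitability exceeds the intake rate on those already taken.
Rate on top 1: 0.4897. A: 0.903 > 0.4897 → include.
Rate on top 2: 0.5546. C: 0.72 > 0.5546 → include.
Optimal diet: B, A, C — 3 of 3 types.

3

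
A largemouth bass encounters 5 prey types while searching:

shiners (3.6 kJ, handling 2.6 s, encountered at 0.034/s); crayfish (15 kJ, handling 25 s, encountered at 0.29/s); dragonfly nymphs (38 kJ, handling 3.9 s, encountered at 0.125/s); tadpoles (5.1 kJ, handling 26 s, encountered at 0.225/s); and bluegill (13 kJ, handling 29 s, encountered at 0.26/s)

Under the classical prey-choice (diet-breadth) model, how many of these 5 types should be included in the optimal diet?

1

E/h in descending order: dragonfly nymphs 9.74, shiners 1.38, crayfish 0.6, bluegill 0.448, tadpoles 0.196 kJ/s. The optimal diet is the largest prefix of this list for which every included type satisfies E_i/h_i > R on the types above it.
Rate on top 1: 3.193. shiners: 1.38 < 3.193 → exclude; stop.
Optimal diet: dragonfly nymphs — 1 of 5 types.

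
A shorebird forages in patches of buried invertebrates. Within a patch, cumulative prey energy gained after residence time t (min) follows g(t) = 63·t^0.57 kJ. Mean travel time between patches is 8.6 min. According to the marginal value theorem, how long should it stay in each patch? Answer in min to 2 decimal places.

Optimal t* satisfies g'(t*) = g(t*)/(T + t*).
g'(t) = 0.57·63·t^-0.43. Setting 0.57·63·t^-0.43 = 63·t^0.57/(8.6+t) gives 0.57(8.6+t) = t, so 0.43·t = 0.57×8.6.
t* = 0.57×8.6/0.43 = 11.4 min.

11.40 min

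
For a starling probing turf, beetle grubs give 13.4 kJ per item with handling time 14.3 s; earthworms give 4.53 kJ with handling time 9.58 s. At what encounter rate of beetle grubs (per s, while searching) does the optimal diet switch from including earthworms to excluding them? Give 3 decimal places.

Drop earthworms once their profitability E₂/h₂ falls below the rate achievable on beetle grubs alone: E₂/h₂ = λE₁/(1 + λh₁).
Solve for λ: λE₁h₂ = E₂(1 + λh₁) → λ(E₁h₂ − E₂h₁) = E₂ → λ = E₂/(E₁h₂ − E₂h₁).
λ = 4.53/(13.4×9.58 − 4.53×14.3) = 4.53/63.59 = 0.07123 per s.

0.071 per s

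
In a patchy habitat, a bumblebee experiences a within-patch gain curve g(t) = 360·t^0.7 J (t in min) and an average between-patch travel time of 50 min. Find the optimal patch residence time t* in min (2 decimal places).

Maximise g(t)/(T+t): set derivative to zero → g'(t)(T+t) = g(t).
g'(t) = 0.7·360·t^-0.3. Setting 0.7·360·t^-0.3 = 360·t^0.7/(50+t) gives 0.7(50+t) = t, so 0.30·t = 0.7×50.
t* = 0.7×50/0.30 = 116.7 min.

116.67 min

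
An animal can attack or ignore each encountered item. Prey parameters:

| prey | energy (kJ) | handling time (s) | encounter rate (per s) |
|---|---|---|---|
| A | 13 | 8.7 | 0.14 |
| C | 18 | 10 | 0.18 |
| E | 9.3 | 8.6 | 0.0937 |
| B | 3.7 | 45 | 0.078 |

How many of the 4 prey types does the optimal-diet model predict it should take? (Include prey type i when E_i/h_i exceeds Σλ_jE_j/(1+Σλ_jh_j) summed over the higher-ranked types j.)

2

Profitabilities (E/h, kJ/s): C 1.8, A 1.49, E 1.08, B 0.0822. Add prey in this order while the next type's profitability exceeds the intake rate on those already taken.
Rate on top 1: 1.157. A: 1.49 > 1.157 → include.
Rate on top 2: 1.259. E: 1.08 < 1.259 → exclude; stop.
Optimal diet: C, A — 2 of 4 types.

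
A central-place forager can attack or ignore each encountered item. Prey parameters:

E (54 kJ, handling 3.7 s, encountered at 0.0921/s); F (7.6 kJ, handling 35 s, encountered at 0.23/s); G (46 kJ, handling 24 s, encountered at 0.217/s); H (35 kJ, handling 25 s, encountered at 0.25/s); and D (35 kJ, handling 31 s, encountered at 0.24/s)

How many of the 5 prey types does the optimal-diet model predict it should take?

Profitabilities (E/h, kJ/s): E 14.6, G 1.92, H 1.4, D 1.13, F 0.217. Add prey in this order while the next type's profitability exceeds the intake rate on those already taken.
Rate on top 1: 3.709. G: 1.92 < 3.709 → exclude; stop.
Optimal diet: E — 1 of 5 types.

1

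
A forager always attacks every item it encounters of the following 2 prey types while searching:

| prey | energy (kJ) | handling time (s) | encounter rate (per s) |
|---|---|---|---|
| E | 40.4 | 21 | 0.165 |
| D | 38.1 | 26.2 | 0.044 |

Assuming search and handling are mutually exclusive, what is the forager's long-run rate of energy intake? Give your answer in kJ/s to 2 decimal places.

R = Σλ_iE_i / (1 + Σλ_ih_i)
Numerator: 0.165×40.4 + 0.044×38.1 = 8.342
Denominator: 1 + 0.165×21 + 0.044×26.2 = 5.618
R = 8.342/5.618 = 1.485 kJ/s

1.48 kJ/s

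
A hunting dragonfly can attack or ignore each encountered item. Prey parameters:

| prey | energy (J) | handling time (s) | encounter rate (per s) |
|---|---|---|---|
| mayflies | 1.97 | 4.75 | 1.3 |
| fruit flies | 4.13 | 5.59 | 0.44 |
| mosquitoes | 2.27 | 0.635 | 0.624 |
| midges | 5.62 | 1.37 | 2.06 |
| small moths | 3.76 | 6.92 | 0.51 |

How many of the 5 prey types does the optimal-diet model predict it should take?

2

Profitabilities (E/h, J/s): midges 4.1, mosquitoes 3.57, fruit flies 0.739, small moths 0.543, mayflies 0.415. Add prey in this order while the next type's profitability exceeds the intake rate on those already taken.
Rate on top 1: 3.029. mosquitoes: 3.57 > 3.029 → include.
Rate on top 2: 3.08. fruit flies: 0.739 < 3.08 → exclude; stop.
Optimal diet: midges, mosquitoes — 2 of 5 types.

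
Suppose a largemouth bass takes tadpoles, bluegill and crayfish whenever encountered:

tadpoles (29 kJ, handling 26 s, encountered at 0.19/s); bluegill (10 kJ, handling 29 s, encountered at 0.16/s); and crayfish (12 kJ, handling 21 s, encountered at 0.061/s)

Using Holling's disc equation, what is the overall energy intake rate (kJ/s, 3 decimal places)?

R = Σλ_iE_i / (1 + Σλ_ih_i)
Numerator: 0.19×29 + 0.16×10 + 0.061×12 = 7.842
Denominator: 1 + 0.19×26 + 0.16×29 + 0.061×21 = 11.86
R = 7.842/11.86 = 0.6612 kJ/s

0.661 kJ/s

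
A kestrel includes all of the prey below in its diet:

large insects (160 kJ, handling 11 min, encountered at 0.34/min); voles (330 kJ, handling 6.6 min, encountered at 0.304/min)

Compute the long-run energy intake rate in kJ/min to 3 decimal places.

R = Σλ_iE_i / (1 + Σλ_ih_i)
Numerator: 0.34×160 + 0.304×330 = 154.7
Denominator: 1 + 0.34×11 + 0.304×6.6 = 6.746
R = 154.7/6.746 = 22.93 kJ/min

22.934 kJ/min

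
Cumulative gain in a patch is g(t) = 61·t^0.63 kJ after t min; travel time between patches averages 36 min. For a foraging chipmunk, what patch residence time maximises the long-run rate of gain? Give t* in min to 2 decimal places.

Maximise g(t)/(T+t): set derivative to zero → g'(t)(T+t) = g(t).
g'(t) = 0.63·61·t^-0.37. Setting 0.63·61·t^-0.37 = 61·t^0.63/(36+t) gives 0.63(36+t) = t, so 0.37·t = 0.63×36.
t* = 0.63×36/0.37 = 61.3 min.

61.30 min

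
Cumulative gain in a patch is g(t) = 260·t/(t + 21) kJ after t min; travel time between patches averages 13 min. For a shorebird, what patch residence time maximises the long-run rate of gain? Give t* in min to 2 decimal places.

16.52 min

By the marginal value theorem, leave when the instantaneous gain rate g'(t) equals the habitat-wide average g(t)/(T + t).
g'(t) = 260·21/(t + 21)². Setting 260·21/(t+21)² = 260t/[(t+21)(13+t)] gives 21(13+t) = t(t+21), so t² = 21×13 = 273.
t* = √273 = 16.52 min.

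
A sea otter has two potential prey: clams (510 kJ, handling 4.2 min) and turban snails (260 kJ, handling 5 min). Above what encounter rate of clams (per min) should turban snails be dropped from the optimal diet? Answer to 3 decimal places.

Drop turban snails once their profitability E₂/h₂ falls below the rate achievable on clams alone: E₂/h₂ = λE₁/(1 + λh₁).
Solve for λ: λE₁h₂ = E₂(1 + λh₁) → λ(E₁h₂ − E₂h₁) = E₂ → λ = E₂/(E₁h₂ − E₂h₁).
λ = 260/(510×5 − 260×4.2) = 260/1458 = 0.1783 per min.

0.178 per min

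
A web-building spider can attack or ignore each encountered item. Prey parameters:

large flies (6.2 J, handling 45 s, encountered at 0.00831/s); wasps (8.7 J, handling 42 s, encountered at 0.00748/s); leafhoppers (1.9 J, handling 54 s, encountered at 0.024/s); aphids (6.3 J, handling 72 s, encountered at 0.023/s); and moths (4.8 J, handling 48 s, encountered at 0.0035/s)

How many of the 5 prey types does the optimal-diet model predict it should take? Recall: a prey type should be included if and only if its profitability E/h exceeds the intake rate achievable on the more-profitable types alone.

Profitabilities (E/h, J/s): wasps 0.207, large flies 0.138, moths 0.1, aphids 0.0875, leafhoppers 0.0352. Add prey in this order while the next type's profitability exceeds the intake rate on those already taken.
Rate on top 1: 0.04952. large flies: 0.138 > 0.04952 → include.
Rate on top 2: 0.06907. moths: 0.1 > 0.06907 → include.
Rate on top 3: 0.07187. aphids: 0.0875 > 0.07187 → include.
Rate on top 4: 0.07924. leafhoppers: 0.0352 < 0.07924 → exclude; stop.
Optimal diet: wasps, large flies, moths, aphids — 4 of 5 types.

4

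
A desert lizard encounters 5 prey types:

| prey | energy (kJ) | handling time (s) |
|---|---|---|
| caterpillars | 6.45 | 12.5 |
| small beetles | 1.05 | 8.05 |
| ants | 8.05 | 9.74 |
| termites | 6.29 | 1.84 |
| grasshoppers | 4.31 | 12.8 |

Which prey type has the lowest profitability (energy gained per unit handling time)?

small beetles

In descending order of E/h:
termites: 6.29/1.84 = 3.42 kJ/s
ants: 8.05/9.74 = 0.826 kJ/s
caterpillars: 6.45/12.5 = 0.516 kJ/s
grasshoppers: 4.31/12.8 = 0.337 kJ/s
small beetles: 1.05/8.05 = 0.13 kJ/s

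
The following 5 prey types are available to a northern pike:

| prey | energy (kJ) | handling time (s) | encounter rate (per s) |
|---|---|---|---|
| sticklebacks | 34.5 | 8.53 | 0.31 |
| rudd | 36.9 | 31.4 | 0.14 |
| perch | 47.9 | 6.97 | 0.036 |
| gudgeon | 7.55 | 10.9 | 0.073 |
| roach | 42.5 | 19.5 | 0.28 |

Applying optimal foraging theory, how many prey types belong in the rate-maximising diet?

Rank by E/h (kJ/s): perch 6.87, sticklebacks 4.04, roach 2.18, rudd 1.18, gudgeon 0.693. Include each in turn until the next type's E/h falls below the running intake rate.
Rate on top 1: 1.379. sticklebacks: 4.04 > 1.379 → include.
Rate on top 2: 3.188. roach: 2.18 < 3.188 → exclude; stop.
Optimal diet: perch, sticklebacks — 2 of 5 types.

2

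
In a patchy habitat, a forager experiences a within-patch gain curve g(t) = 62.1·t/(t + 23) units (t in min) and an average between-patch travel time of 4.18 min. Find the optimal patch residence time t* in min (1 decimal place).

9.8 min

Optimal t* satisfies g'(t*) = g(t*)/(T + t*).
g'(t) = 62.1·23/(t + 23)². Setting 62.1·23/(t+23)² = 62.1t/[(t+23)(4.18+t)] gives 23(4.18+t) = t(t+23), so t² = 23×4.18 = 96.14.
t* = √96.14 = 9.805 min.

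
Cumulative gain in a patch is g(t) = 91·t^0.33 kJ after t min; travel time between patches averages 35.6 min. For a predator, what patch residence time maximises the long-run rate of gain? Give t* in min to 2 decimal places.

Optimal t* satisfies g'(t*) = g(t*)/(T + t*).
g'(t) = 0.33·91·t^-0.67. Setting 0.33·91·t^-0.67 = 91·t^0.33/(35.6+t) gives 0.33(35.6+t) = t, so 0.67·t = 0.33×35.6.
t* = 0.33×35.6/0.67 = 17.53 min.

17.53 min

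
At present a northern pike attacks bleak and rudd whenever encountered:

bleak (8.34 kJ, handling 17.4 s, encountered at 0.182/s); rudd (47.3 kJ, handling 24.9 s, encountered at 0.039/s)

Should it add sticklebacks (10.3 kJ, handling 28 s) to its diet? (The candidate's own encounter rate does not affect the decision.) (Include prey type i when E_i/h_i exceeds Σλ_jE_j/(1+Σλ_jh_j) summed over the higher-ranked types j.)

On bleak and rudd alone, R = ΣλE/(1+Σλh) = 3.363/5.138 = 0.6545 kJ/s.
Profitability of sticklebacks: 10.3/28 = 0.3679 kJ/s.
0.3679 < 0.6545, so adding sticklebacks would lower the average — exclude it.

No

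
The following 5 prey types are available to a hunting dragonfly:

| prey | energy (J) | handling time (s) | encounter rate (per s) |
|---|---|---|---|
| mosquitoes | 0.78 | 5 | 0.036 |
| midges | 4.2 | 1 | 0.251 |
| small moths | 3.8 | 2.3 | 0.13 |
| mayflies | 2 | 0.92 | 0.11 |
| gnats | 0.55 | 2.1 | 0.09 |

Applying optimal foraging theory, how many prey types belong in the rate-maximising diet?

E/h in descending order: midges 4.2, mayflies 2.17, small moths 1.65, gnats 0.262, mosquitoes 0.156 J/s. The optimal diet is the largest prefix of this list for which every included type satisfies E_i/h_i > R on the types above it.
Rate on top 1: 0.8427. mayflies: 2.17 > 0.8427 → include.
Rate on top 2: 0.9423. small moths: 1.65 > 0.9423 → include.
Rate on top 3: 1.071. gnats: 0.262 < 1.071 → exclude; stop.
Optimal diet: midges, mayflies, small moths — 3 of 5 types.

3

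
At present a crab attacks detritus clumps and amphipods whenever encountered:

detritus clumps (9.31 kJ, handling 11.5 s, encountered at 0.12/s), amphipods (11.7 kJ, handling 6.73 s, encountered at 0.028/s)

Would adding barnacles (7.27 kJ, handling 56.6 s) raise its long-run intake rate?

No

Intake rate on the current diet: R = (0.12×9.31 + 0.028×11.7) / (1 + 0.12×11.5 + 0.028×6.73) = 1.445/2.568 = 0.5625 kJ/s.
barnacles: E/h = 7.27/56.6 = 0.1284 kJ/s.
0.1284 < 0.5625, so adding barnacles would lower the average — exclude it.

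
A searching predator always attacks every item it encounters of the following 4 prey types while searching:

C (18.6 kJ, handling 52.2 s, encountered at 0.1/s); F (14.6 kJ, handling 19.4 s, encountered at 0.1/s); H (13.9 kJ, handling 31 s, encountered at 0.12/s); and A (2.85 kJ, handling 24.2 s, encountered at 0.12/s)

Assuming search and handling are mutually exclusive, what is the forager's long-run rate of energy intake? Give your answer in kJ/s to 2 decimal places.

Energy encountered per unit search time: 0.1×18.6 + 0.1×14.6 + 0.12×13.9 + 0.12×2.85 = 5.33 kJ/s.
Handling time per unit search time: 0.1×52.2 + 0.1×19.4 + 0.12×31 + 0.12×24.2 = 13.78.
Rate = 5.33/(1 + 13.78) = 0.3605 kJ/s.

0.36 kJ/s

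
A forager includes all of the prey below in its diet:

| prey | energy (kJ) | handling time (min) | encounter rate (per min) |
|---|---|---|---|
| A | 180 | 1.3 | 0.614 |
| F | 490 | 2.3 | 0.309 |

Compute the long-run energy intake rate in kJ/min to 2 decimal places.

R = (0.614×180 + 0.309×490) / (1 + 0.614×1.3 + 0.309×2.3) = 261.9/2.509 = 104.4 kJ/min.

104.40 kJ/min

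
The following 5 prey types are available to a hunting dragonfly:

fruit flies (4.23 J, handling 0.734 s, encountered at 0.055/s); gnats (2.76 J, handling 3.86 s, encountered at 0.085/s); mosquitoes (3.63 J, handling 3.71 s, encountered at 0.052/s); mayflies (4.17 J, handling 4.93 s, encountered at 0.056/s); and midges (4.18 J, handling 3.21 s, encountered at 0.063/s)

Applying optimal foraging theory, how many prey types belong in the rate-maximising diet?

5

Profitabilities (E/h, J/s): fruit flies 5.76, midges 1.3, mosquitoes 0.978, mayflies 0.846, gnats 0.715. Add prey in this order while the next type's profitability exceeds the intake rate on those already taken.
Rate on top 1: 0.2236. midges: 1.3 > 0.2236 → include.
Rate on top 2: 0.3992. mosquitoes: 0.978 > 0.3992 → include.
Rate on top 3: 0.477. mayflies: 0.846 > 0.477 → include.
Rate on top 4: 0.5365. gnats: 0.715 > 0.5365 → include.
Optimal diet: fruit flies, midges, mosquitoes, mayflies, gnats — 5 of 5 types.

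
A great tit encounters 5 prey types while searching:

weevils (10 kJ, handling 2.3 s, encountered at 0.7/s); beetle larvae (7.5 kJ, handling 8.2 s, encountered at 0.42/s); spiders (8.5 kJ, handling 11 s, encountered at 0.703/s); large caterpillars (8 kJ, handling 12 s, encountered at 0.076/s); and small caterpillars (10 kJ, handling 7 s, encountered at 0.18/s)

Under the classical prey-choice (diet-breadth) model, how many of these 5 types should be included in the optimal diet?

E/h in descending order: weevils 4.35, small caterpillars 1.43, beetle larvae 0.915, spiders 0.773, large caterpillars 0.667 kJ/s. The optimal diet is the largest prefix of this list for which every included type satisfies E_i/h_i > R on the types above it.
Rate on top 1: 2.682. small caterpillars: 1.43 < 2.682 → exclude; stop.
Optimal diet: weevils — 1 of 5 types.

1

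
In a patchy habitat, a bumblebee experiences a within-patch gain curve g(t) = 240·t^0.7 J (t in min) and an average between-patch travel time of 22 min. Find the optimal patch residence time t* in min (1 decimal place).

By the marginal value theorem, leave when the instantaneous gain rate g'(t) equals the habitat-wide average g(t)/(T + t).
g'(t) = 0.7·240·t^-0.3. Setting 0.7·240·t^-0.3 = 240·t^0.7/(22+t) gives 0.7(22+t) = t, so 0.30·t = 0.7×22.
t* = 0.7×22/0.30 = 51.33 min.

51.3 min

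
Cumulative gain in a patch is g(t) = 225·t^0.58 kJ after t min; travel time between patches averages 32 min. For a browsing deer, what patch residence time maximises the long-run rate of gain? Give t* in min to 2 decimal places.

44.19 min

Maximise g(t)/(T+t): set derivative to zero → g'(t)(T+t) = g(t).
g'(t) = 0.58·225·t^-0.42. Setting 0.58·225·t^-0.42 = 225·t^0.58/(32+t) gives 0.58(32+t) = t, so 0.42·t = 0.58×32.
t* = 0.58×32/0.42 = 44.19 min.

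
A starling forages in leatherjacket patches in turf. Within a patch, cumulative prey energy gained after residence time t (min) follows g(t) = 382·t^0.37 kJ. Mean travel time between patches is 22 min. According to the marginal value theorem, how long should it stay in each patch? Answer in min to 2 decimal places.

12.92 min

By the marginal value theorem, leave when the instantaneous gain rate g'(t) equals the habitat-wide average g(t)/(T + t).
g'(t) = 0.37·382·t^-0.63. Setting 0.37·382·t^-0.63 = 382·t^0.37/(22+t) gives 0.37(22+t) = t, so 0.63·t = 0.37×22.
t* = 0.37×22/0.63 = 12.92 min.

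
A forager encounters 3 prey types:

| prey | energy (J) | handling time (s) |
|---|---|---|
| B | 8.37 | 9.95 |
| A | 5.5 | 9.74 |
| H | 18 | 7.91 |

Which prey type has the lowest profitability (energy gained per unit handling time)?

In descending order of E/h:
H: 18/7.91 = 2.28 J/s
B: 8.37/9.95 = 0.841 J/s
A: 5.5/9.74 = 0.565 J/s

A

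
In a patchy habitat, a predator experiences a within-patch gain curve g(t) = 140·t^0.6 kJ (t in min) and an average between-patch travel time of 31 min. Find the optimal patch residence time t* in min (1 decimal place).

Maximise g(t)/(T+t): set derivative to zero → g'(t)(T+t) = g(t).
g'(t) = 0.6·140·t^-0.4. Setting 0.6·140·t^-0.4 = 140·t^0.6/(31+t) gives 0.6(31+t) = t, so 0.40·t = 0.6×31.
t* = 0.6×31/0.40 = 46.5 min.

46.5 min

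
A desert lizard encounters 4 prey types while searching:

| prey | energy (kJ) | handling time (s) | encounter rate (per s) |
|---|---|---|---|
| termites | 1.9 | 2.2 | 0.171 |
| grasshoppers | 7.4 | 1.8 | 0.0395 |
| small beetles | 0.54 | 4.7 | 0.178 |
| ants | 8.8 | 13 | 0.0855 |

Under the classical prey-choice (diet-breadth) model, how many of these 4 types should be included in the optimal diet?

Profitabilities (E/h, kJ/s): grasshoppers 4.11, termites 0.864, ants 0.677, small beetles 0.115. Add prey in this order while the next type's profitability exceeds the intake rate on those already taken.
Rate on top 1: 0.2729. termites: 0.864 > 0.2729 → include.
Rate on top 2: 0.4264. ants: 0.677 > 0.4264 → include.
Rate on top 3: 0.5353. small beetles: 0.115 < 0.5353 → exclude; stop.
Optimal diet: grasshoppers, termites, ants — 3 of 4 types.

3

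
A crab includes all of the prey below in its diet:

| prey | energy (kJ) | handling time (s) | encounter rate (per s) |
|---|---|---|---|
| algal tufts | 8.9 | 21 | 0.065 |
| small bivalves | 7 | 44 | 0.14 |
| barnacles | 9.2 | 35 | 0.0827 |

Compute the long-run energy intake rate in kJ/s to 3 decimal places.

R = Σλ_iE_i / (1 + Σλ_ih_i)
Numerator: 0.065×8.9 + 0.14×7 + 0.0827×9.2 = 2.319
Denominator: 1 + 0.065×21 + 0.14×44 + 0.0827×35 = 11.42
R = 2.319/11.42 = 0.2031 kJ/s

0.203 kJ/s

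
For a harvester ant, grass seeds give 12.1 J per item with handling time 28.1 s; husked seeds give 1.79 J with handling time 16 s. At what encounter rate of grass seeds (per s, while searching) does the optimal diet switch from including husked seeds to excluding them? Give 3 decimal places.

At the threshold, the rate on grass seeds alone equals the profitability of husked seeds: λ·12.1/(1 + λ·28.1) = 1.79/16 = 0.1119.
Rearranging, λ(12.1 − 0.1119×28.1) = 0.1119, so λ = 0.1119/8.956 = 0.01249 per s.

0.012 per s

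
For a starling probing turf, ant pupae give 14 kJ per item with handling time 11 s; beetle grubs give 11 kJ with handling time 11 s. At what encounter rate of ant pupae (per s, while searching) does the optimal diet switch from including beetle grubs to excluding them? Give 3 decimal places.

At the threshold, the rate on ant pupae alone equals the profitability of beetle grubs: λ·14/(1 + λ·11) = 11/11 = 1.
Rearranging, λ(14 − 1×11) = 1, so λ = 1/3 = 0.3333 per s.

0.333 per s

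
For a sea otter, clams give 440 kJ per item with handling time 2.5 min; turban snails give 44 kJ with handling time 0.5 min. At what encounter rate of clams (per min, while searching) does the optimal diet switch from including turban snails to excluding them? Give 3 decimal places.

0.400 per min

At the threshold, the rate on clams alone equals the profitability of turban snails: λ·440/(1 + λ·2.5) = 44/0.5 = 88.
Rearranging, λ(440 − 88×2.5) = 88, so λ = 88/220 = 0.4 per min.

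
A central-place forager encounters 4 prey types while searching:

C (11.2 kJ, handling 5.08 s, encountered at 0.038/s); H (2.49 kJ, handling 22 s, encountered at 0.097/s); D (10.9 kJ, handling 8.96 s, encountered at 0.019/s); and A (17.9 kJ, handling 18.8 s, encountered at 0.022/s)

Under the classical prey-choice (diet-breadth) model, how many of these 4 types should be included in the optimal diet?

E/h in descending order: C 2.2, D 1.22, A 0.952, H 0.113 kJ/s. The optimal diet is the largest prefix of this list for which every included type satisfies E_i/h_i > R on the types above it.
Rate on top 1: 0.3567. D: 1.22 > 0.3567 → include.
Rate on top 2: 0.4641. A: 0.952 > 0.4641 → include.
Rate on top 3: 0.5777. H: 0.113 < 0.5777 → exclude; stop.
Optimal diet: C, D, A — 3 of 4 types.

3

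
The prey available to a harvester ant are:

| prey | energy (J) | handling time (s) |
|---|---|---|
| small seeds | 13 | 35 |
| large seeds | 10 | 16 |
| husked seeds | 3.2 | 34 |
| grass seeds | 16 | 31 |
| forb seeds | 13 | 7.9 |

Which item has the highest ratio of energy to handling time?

forb seeds

In descending order of E/h:
forb seeds: 13/7.9 = 1.65 J/s
large seeds: 10/16 = 0.625 J/s
grass seeds: 16/31 = 0.516 J/s
small seeds: 13/35 = 0.371 J/s
husked seeds: 3.2/34 = 0.0941 J/s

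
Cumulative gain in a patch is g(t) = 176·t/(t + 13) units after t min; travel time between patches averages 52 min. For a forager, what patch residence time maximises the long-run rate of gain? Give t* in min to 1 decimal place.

Optimal t* satisfies g'(t*) = g(t*)/(T + t*).
g'(t) = 176·13/(t + 13)². Setting 176·13/(t+13)² = 176t/[(t+13)(52+t)] gives 13(52+t) = t(t+13), so t² = 13×52 = 676.
t* = √676 = 26 min.

26.0 min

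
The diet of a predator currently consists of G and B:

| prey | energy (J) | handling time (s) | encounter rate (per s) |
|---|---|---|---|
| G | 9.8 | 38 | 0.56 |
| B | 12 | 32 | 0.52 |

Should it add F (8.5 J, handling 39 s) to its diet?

No

Current rate: (0.56×9.8 + 0.52×12)/(1 + 0.56×38 + 0.52×32) = 0.3013 J/s.
Profitability of F: 8.5/39 = 0.2179 J/s.
0.2179 < 0.3013, so adding F would lower the average — exclude it.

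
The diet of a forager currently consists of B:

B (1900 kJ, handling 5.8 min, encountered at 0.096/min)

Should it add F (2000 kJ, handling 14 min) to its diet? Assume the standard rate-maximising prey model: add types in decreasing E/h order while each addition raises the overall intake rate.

Yes

On B alone, R = ΣλE/(1+Σλh) = 182.4/1.557 = 117.2 kJ/min.
F: E/h = 2000/14 = 142.9 kJ/min.
142.9 > 117.2, so adding F raises the average — include it.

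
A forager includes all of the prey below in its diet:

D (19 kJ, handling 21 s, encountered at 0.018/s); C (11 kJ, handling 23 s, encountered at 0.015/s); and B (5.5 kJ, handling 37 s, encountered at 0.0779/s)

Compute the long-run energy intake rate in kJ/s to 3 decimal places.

0.203 kJ/s

R = (0.018×19 + 0.015×11 + 0.0779×5.5) / (1 + 0.018×21 + 0.015×23 + 0.0779×37) = 0.9354/4.605 = 0.2031 kJ/s.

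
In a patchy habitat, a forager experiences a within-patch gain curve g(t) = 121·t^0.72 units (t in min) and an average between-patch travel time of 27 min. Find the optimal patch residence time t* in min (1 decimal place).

Optimal t* satisfies g'(t*) = g(t*)/(T + t*).
g'(t) = 0.72·121·t^-0.28. Setting 0.72·121·t^-0.28 = 121·t^0.72/(27+t) gives 0.72(27+t) = t, so 0.28·t = 0.72×27.
t* = 0.72×27/0.28 = 69.43 min.

69.4 min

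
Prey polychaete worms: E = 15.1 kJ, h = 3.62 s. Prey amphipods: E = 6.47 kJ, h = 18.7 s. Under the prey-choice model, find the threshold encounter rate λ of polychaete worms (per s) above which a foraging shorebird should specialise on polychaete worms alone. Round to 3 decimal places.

At the threshold, the rate on polychaete worms alone equals the profitability of amphipods: λ·15.1/(1 + λ·3.62) = 6.47/18.7 = 0.346.
Rearranging, λ(15.1 − 0.346×3.62) = 0.346, so λ = 0.346/13.85 = 0.02499 per s.

0.025 per s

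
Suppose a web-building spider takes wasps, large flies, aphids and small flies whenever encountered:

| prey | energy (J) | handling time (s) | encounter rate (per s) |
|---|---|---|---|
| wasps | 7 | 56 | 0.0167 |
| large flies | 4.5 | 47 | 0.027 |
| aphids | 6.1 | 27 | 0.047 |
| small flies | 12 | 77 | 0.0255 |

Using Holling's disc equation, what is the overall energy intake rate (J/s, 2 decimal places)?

0.13 J/s

R = Σλ_iE_i / (1 + Σλ_ih_i)
Numerator: 0.0167×7 + 0.027×4.5 + 0.047×6.1 + 0.0255×12 = 0.8311
Denominator: 1 + 0.0167×56 + 0.027×47 + 0.047×27 + 0.0255×77 = 6.437
R = 0.8311/6.437 = 0.1291 J/s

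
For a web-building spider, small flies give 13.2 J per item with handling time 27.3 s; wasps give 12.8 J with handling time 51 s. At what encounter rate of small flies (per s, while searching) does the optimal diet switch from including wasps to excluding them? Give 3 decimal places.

0.040 per s

Drop wasps once their profitability E₂/h₂ falls below the rate achievable on small flies alone: E₂/h₂ = λE₁/(1 + λh₁).
Solve for λ: λE₁h₂ = E₂(1 + λh₁) → λ(E₁h₂ − E₂h₁) = E₂ → λ = E₂/(E₁h₂ − E₂h₁).
λ = 12.8/(13.2×51 − 12.8×27.3) = 12.8/323.8 = 0.03954 per s.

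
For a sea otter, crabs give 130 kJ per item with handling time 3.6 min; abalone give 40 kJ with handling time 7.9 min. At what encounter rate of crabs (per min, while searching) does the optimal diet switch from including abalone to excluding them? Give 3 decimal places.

The zero-one rule: include abalone iff E₂/h₂ > λE₁/(1+λh₁). Equality gives the switch point.
λE₁h₂ = E₂ + λE₂h₁ ⇒ λ = E₂/(E₁h₂ − E₂h₁) = 40/(1027 − 144) = 0.0453 per min.

0.045 per min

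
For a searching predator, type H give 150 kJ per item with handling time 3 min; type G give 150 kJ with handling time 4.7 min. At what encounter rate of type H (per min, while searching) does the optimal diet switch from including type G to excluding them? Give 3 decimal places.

Drop type G once their profitability E₂/h₂ falls below the rate achievable on type H alone: E₂/h₂ = λE₁/(1 + λh₁).
Solve for λ: λE₁h₂ = E₂(1 + λh₁) → λ(E₁h₂ − E₂h₁) = E₂ → λ = E₂/(E₁h₂ − E₂h₁).
λ = 150/(150×4.7 − 150×3) = 150/255 = 0.5882 per min.

0.588 per min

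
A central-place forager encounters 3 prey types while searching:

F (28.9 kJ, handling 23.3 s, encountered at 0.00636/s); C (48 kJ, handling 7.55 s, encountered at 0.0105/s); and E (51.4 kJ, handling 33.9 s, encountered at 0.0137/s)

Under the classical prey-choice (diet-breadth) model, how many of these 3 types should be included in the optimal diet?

3

Rank by E/h (kJ/s): C 6.36, E 1.52, F 1.24. Include each in turn until the next type's E/h falls below the running intake rate.
Rate on top 1: 0.467. E: 1.52 > 0.467 → include.
Rate on top 2: 0.7826. F: 1.24 > 0.7826 → include.
Optimal diet: C, E, F — 3 of 3 types.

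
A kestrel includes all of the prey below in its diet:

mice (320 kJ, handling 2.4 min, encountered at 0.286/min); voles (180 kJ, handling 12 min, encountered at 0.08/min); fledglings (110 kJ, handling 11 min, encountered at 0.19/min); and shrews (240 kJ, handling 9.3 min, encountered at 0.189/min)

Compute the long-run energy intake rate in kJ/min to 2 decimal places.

R = (0.286×320 + 0.08×180 + 0.19×110 + 0.189×240) / (1 + 0.286×2.4 + 0.08×12 + 0.19×11 + 0.189×9.3) = 172.2/6.494 = 26.51 kJ/min.

26.51 kJ/min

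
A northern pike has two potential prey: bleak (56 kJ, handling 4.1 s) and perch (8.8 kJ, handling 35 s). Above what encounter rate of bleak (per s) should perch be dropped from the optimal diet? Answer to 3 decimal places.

The zero-one rule: include perch iff E₂/h₂ > λE₁/(1+λh₁). Equality gives the switch point.
λE₁h₂ = E₂ + λE₂h₁ ⇒ λ = E₂/(E₁h₂ − E₂h₁) = 8.8/(1960 − 36.08) = 0.004574 per s.

0.005 per s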